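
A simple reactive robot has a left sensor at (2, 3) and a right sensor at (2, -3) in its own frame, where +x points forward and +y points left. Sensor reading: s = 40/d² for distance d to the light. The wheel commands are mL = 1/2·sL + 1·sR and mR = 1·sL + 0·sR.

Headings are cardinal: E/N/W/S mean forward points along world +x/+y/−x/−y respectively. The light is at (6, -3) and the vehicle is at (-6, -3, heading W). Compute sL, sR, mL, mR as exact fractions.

left sensor world pos  = (-8, -6); dL² = 205
right sensor world pos = (-8, 0); dR² = 205
sL = 40/205 = 8/41
sR = 40/205 = 8/41
mL = 1/2·sL + 1·sR = 12/41
mR = 1·sL + 0·sR = 8/41

8/41 8/41 12/41 8/41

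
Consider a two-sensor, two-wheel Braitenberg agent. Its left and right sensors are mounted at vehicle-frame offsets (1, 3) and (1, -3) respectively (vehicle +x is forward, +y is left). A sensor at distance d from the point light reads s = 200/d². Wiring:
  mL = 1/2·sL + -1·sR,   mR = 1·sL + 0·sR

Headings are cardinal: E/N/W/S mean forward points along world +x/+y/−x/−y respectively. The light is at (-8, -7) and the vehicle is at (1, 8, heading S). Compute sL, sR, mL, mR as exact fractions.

left sensor world pos  = (4, 7); dL² = 340
right sensor world pos = (-2, 7); dR² = 232
sL = 200/340 = 10/17
sR = 200/232 = 25/29
mL = 1/2·sL + -1·sR = -280/493
mR = 1·sL + 0·sR = 10/17

10/17 25/29 -280/493 10/17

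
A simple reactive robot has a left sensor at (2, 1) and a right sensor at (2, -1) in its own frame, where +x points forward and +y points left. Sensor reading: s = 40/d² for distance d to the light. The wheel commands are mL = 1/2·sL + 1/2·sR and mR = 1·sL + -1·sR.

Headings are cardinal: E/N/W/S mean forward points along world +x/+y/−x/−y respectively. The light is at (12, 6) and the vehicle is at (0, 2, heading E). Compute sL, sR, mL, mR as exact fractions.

40/109 8/25 936/2725 128/2725

left sensor world pos  = (2, 3); dL² = 109
right sensor world pos = (2, 1); dR² = 125
sL = 40/109 = 40/109
sR = 40/125 = 8/25
mL = 1/2·sL + 1/2·sR = 936/2725
mR = 1·sL + -1·sR = 128/2725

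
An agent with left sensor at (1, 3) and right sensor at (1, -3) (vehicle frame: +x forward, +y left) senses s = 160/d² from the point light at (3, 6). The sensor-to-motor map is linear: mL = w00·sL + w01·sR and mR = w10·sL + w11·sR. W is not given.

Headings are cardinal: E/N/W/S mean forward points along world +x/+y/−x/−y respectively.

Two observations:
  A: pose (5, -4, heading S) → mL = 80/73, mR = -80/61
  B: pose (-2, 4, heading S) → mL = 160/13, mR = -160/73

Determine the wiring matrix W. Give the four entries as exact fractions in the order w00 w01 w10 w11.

obs A: pose=(5,-4,S) → sL=80/73, sR=80/61, mL=80/73, mR=-80/61
obs B: pose=(-2,4,S) → sL=160/13, sR=160/73, mL=160/13, mR=-160/73
sensor matrix S = [[80/73, 80/61], [160/13, 160/73]]; det S = -58060800/4225897
solve [mL_A; mL_B] = S·[w00; w01] and [mR_A; mR_B] = S·[w10; w11]:
  w00 = 1, w01 = 0, w10 = 0, w11 = -1

1 0 0 -1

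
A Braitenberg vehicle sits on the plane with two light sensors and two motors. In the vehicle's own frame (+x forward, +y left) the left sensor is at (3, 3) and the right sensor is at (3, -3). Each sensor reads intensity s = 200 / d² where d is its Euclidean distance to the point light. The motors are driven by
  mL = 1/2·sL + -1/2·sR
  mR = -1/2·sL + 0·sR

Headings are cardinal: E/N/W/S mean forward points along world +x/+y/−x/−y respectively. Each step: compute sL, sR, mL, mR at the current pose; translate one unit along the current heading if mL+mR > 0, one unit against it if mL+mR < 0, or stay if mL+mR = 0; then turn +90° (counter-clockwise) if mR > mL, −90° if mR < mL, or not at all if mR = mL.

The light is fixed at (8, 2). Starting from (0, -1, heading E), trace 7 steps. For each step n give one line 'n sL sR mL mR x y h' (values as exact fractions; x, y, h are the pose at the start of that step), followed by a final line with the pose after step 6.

0 8 200/61 144/61 -4 0 -1 E
1 25/9 10/9 5/6 -25/18 -1 -1 S
2 200/169 40/29 -480/4901 -100/169 -1 0 W
3 100/61 100/13 -2400/793 -50/61 0 0 N
4 200/157 200/121 -3600/18997 -100/157 0 -1 W
5 2 25/2 -21/4 -1 1 -1 N
6 200/149 200/101 -4800/15049 -100/149 1 -2 W
final 2 -2 N

n=0: pose=(0,-1,E); sL=8, sR=200/61; mL=144/61, mR=-4; mL+mR=-100/61 → advance -1; mR−mL=-388/61 → turn -1·90°
n=1: pose=(-1,-1,S); sL=25/9, sR=10/9; mL=5/6, mR=-25/18; mL+mR=-5/9 → advance -1; mR−mL=-20/9 → turn -1·90°
n=2: pose=(-1,0,W); sL=200/169, sR=40/29; mL=-480/4901, mR=-100/169; mL+mR=-20/29 → advance -1; mR−mL=-2420/4901 → turn -1·90°
n=3: pose=(0,0,N); sL=100/61, sR=100/13; mL=-2400/793, mR=-50/61; mL+mR=-50/13 → advance -1; mR−mL=1750/793 → turn +1·90°
n=4: pose=(0,-1,W); sL=200/157, sR=200/121; mL=-3600/18997, mR=-100/157; mL+mR=-100/121 → advance -1; mR−mL=-8500/18997 → turn -1·90°
n=5: pose=(1,-1,N); sL=2, sR=25/2; mL=-21/4, mR=-1; mL+mR=-25/4 → advance -1; mR−mL=17/4 → turn +1·90°
n=6: pose=(1,-2,W); sL=200/149, sR=200/101; mL=-4800/15049, mR=-100/149; mL+mR=-100/101 → advance -1; mR−mL=-5300/15049 → turn -1·90°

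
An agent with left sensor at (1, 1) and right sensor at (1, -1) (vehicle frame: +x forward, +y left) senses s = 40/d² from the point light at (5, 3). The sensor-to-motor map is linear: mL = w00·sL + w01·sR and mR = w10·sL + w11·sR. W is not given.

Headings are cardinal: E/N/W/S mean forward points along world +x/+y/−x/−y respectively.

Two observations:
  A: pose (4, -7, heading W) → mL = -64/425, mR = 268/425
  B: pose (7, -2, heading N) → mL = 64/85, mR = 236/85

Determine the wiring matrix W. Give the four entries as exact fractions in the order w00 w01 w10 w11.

obs A: pose=(4,-7,W) → sL=8/25, sR=8/17, mL=-64/425, mR=268/425
obs B: pose=(7,-2,N) → sL=40/17, sR=8/5, mL=64/85, mR=236/85
sensor matrix S = [[8/25, 8/17], [40/17, 8/5]]; det S = -21504/36125
solve [mL_A; mL_B] = S·[w00; w01] and [mR_A; mR_B] = S·[w10; w11]:
  w00 = 1, w01 = -1, w10 = 1/2, w11 = 1

1 -1 1/2 1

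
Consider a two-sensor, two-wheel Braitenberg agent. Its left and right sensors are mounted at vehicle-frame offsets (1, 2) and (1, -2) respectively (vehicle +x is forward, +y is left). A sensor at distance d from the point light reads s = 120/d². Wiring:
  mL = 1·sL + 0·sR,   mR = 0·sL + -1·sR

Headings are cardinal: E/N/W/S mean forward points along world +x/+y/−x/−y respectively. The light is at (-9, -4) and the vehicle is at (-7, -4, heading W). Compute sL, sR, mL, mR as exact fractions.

left sensor world pos  = (-8, -6); dL² = 5
right sensor world pos = (-8, -2); dR² = 5
sL = 120/5 = 24
sR = 120/5 = 24
mL = 1·sL + 0·sR = 24
mR = 0·sL + -1·sR = -24

24 24 24 -24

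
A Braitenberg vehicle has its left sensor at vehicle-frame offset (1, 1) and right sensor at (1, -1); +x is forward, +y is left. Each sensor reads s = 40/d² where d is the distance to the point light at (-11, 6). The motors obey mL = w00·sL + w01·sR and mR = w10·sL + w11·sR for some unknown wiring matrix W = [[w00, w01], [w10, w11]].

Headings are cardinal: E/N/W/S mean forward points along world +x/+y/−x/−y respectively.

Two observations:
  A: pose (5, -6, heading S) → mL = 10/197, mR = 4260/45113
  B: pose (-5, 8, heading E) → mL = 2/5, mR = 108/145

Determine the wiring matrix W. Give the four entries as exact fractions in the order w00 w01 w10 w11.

0 1/2 1/2 1/2

obs A: pose=(5,-6,S) → sL=20/229, sR=20/197, mL=10/197, mR=4260/45113
obs B: pose=(-5,8,E) → sL=20/29, sR=4/5, mL=2/5, mR=108/145
sensor matrix S = [[20/229, 20/197], [20/29, 4/5]]; det S = -192/1308277
solve [mL_A; mL_B] = S·[w00; w01] and [mR_A; mR_B] = S·[w10; w11]:
  w00 = 0, w01 = 1/2, w10 = 1/2, w11 = 1/2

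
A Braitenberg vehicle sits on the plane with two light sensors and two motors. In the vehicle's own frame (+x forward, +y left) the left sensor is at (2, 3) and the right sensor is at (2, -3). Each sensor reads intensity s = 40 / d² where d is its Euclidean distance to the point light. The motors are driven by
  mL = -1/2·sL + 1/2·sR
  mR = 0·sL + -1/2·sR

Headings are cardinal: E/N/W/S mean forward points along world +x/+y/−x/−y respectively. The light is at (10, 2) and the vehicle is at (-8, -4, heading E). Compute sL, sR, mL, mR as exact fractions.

8/53 40/337 -288/17861 -20/337

left sensor world pos  = (-6, -1); dL² = 265
right sensor world pos = (-6, -7); dR² = 337
sL = 40/265 = 8/53
sR = 40/337 = 40/337
mL = -1/2·sL + 1/2·sR = -288/17861
mR = 0·sL + -1/2·sR = -20/337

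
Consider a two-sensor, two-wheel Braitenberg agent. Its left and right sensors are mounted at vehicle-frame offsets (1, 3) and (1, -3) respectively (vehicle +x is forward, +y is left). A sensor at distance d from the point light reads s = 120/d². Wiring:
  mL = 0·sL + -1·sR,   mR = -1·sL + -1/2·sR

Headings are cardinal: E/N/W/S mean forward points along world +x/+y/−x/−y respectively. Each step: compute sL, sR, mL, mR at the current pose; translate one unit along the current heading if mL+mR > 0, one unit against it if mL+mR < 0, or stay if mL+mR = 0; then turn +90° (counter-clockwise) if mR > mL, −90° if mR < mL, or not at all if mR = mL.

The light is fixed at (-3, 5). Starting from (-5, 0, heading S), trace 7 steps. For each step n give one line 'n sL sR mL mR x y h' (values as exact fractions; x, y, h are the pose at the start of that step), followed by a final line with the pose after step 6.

n=0: pose=(-5,0,S); sL=120/37, sR=120/61; mL=-120/61, mR=-9540/2257; mL+mR=-13980/2257 → advance -1; mR−mL=-5100/2257 → turn -1·90°
n=1: pose=(-5,1,W); sL=60/29, sR=12; mL=-12, mR=-234/29; mL+mR=-582/29 → advance -1; mR−mL=114/29 → turn +1·90°
n=2: pose=(-4,1,S); sL=120/29, sR=120/41; mL=-120/41, mR=-6660/1189; mL+mR=-10140/1189 → advance -1; mR−mL=-3180/1189 → turn -1·90°
n=3: pose=(-4,2,W); sL=3, sR=30; mL=-30, mR=-18; mL+mR=-48 → advance -1; mR−mL=12 → turn +1·90°
n=4: pose=(-3,2,S); sL=24/5, sR=24/5; mL=-24/5, mR=-36/5; mL+mR=-12 → advance -1; mR−mL=-12/5 → turn -1·90°
n=5: pose=(-3,3,W); sL=60/13, sR=60; mL=-60, mR=-450/13; mL+mR=-1230/13 → advance -1; mR−mL=330/13 → turn +1·90°
n=6: pose=(-2,3,S); sL=24/5, sR=120/13; mL=-120/13, mR=-612/65; mL+mR=-1212/65 → advance -1; mR−mL=-12/65 → turn -1·90°

0 120/37 120/61 -120/61 -9540/2257 -5 0 S
1 60/29 12 -12 -234/29 -5 1 W
2 120/29 120/41 -120/41 -6660/1189 -4 1 S
3 3 30 -30 -18 -4 2 W
4 24/5 24/5 -24/5 -36/5 -3 2 S
5 60/13 60 -60 -450/13 -3 3 W
6 24/5 120/13 -120/13 -612/65 -2 3 S
final -2 4 W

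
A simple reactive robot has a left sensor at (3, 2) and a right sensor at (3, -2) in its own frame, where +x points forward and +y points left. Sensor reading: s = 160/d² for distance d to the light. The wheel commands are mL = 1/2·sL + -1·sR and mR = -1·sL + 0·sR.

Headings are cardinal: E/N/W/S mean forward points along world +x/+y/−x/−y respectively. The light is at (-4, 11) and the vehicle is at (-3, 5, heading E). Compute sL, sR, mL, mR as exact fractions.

left sensor world pos  = (0, 7); dL² = 32
right sensor world pos = (0, 3); dR² = 80
sL = 160/32 = 5
sR = 160/80 = 2
mL = 1/2·sL + -1·sR = 1/2
mR = -1·sL + 0·sR = -5

5 2 1/2 -5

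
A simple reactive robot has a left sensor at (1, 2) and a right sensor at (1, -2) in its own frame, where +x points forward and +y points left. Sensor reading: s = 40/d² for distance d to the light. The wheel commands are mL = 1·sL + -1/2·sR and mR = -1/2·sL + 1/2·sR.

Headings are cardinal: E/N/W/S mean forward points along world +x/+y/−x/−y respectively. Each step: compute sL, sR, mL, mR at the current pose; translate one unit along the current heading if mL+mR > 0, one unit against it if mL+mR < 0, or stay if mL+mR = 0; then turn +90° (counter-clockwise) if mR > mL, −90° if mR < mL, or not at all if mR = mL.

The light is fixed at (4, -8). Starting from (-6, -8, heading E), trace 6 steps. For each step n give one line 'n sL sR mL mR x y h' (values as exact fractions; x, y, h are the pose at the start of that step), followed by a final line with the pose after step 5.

0 8/17 8/17 4/17 0 -6 -8 E
1 4/5 20/61 194/305 -72/305 -5 -8 S
2 40/109 40/101 1860/11009 160/11009 -5 -9 W
3 5/18 5/8 -5/144 25/144 -6 -9 N
4 8/25 8/25 4/25 0 -6 -8 W
5 4/17 20/41 -6/697 88/697 -7 -8 N
final -7 -7 W

n=0: pose=(-6,-8,E); sL=8/17, sR=8/17; mL=4/17, mR=0; mL+mR=4/17 → advance +1; mR−mL=-4/17 → turn -1·90°
n=1: pose=(-5,-8,S); sL=4/5, sR=20/61; mL=194/305, mR=-72/305; mL+mR=2/5 → advance +1; mR−mL=-266/305 → turn -1·90°
n=2: pose=(-5,-9,W); sL=40/109, sR=40/101; mL=1860/11009, mR=160/11009; mL+mR=20/109 → advance +1; mR−mL=-1700/11009 → turn -1·90°
n=3: pose=(-6,-9,N); sL=5/18, sR=5/8; mL=-5/144, mR=25/144; mL+mR=5/36 → advance +1; mR−mL=5/24 → turn +1·90°
n=4: pose=(-6,-8,W); sL=8/25, sR=8/25; mL=4/25, mR=0; mL+mR=4/25 → advance +1; mR−mL=-4/25 → turn -1·90°
n=5: pose=(-7,-8,N); sL=4/17, sR=20/41; mL=-6/697, mR=88/697; mL+mR=2/17 → advance +1; mR−mL=94/697 → turn +1·90°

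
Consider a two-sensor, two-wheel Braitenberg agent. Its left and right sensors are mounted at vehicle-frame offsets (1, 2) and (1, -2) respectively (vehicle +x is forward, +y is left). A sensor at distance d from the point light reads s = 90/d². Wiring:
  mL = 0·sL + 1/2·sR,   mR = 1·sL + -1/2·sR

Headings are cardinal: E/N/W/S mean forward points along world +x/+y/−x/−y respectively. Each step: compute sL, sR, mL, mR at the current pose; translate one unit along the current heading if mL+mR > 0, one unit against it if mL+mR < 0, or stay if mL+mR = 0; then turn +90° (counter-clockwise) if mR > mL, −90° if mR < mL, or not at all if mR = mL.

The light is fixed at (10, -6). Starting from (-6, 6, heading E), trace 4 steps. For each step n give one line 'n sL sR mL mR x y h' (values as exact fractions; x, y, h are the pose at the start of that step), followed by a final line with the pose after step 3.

n=0: pose=(-6,6,E); sL=90/421, sR=18/65; mL=9/65, mR=2061/27365; mL+mR=90/421 → advance +1; mR−mL=-1728/27365 → turn -1·90°
n=1: pose=(-5,6,S); sL=9/29, sR=9/41; mL=9/82, mR=477/2378; mL+mR=9/29 → advance +1; mR−mL=108/1189 → turn +1·90°
n=2: pose=(-5,5,E); sL=18/73, sR=90/277; mL=45/277, mR=1701/20221; mL+mR=18/73 → advance +1; mR−mL=-1584/20221 → turn -1·90°
n=3: pose=(-4,5,S); sL=45/122, sR=45/178; mL=45/356, mR=5265/21716; mL+mR=45/122 → advance +1; mR−mL=630/5429 → turn +1·90°

0 90/421 18/65 9/65 2061/27365 -6 6 E
1 9/29 9/41 9/82 477/2378 -5 6 S
2 18/73 90/277 45/277 1701/20221 -5 5 E
3 45/122 45/178 45/356 5265/21716 -4 5 S
final -4 4 E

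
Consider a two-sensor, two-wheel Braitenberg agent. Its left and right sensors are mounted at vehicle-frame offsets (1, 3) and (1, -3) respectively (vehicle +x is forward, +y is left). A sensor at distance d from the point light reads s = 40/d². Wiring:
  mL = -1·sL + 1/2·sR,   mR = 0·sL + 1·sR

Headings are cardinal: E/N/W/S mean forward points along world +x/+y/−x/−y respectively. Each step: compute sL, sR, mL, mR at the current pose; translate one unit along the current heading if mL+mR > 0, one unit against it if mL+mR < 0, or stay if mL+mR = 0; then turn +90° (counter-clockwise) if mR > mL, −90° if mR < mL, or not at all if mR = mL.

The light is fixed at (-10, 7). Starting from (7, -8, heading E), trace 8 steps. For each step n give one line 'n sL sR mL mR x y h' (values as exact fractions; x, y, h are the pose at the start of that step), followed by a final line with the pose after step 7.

n=0: pose=(7,-8,E); sL=10/117, sR=5/81; mL=-115/2106, mR=5/81; mL+mR=5/702 → advance +1; mR−mL=245/2106 → turn +1·90°
n=1: pose=(8,-8,N); sL=40/421, sR=40/637; mL=-17060/268177, mR=40/637; mL+mR=-220/268177 → advance -1; mR−mL=33900/268177 → turn +1·90°
n=2: pose=(8,-9,W); sL=4/65, sR=20/229; mL=-266/14885, mR=20/229; mL+mR=1034/14885 → advance +1; mR−mL=1566/14885 → turn +1·90°
n=3: pose=(7,-9,S); sL=40/689, sR=8/97; mL=-1124/66833, mR=8/97; mL+mR=4388/66833 → advance +1; mR−mL=6636/66833 → turn +1·90°
n=4: pose=(7,-10,E); sL=1/13, sR=10/181; mL=-116/2353, mR=10/181; mL+mR=14/2353 → advance +1; mR−mL=246/2353 → turn +1·90°
n=5: pose=(8,-10,N); sL=40/481, sR=40/697; mL=-18260/335257, mR=40/697; mL+mR=980/335257 → advance +1; mR−mL=37500/335257 → turn +1·90°
n=6: pose=(8,-9,W); sL=4/65, sR=20/229; mL=-266/14885, mR=20/229; mL+mR=1034/14885 → advance +1; mR−mL=1566/14885 → turn +1·90°
n=7: pose=(7,-9,S); sL=40/689, sR=8/97; mL=-1124/66833, mR=8/97; mL+mR=4388/66833 → advance +1; mR−mL=6636/66833 → turn +1·90°

0 10/117 5/81 -115/2106 5/81 7 -8 E
1 40/421 40/637 -17060/268177 40/637 8 -8 N
2 4/65 20/229 -266/14885 20/229 8 -9 W
3 40/689 8/97 -1124/66833 8/97 7 -9 S
4 1/13 10/181 -116/2353 10/181 7 -10 E
5 40/481 40/697 -18260/335257 40/697 8 -10 N
6 4/65 20/229 -266/14885 20/229 8 -9 W
7 40/689 8/97 -1124/66833 8/97 7 -9 S
final 7 -10 E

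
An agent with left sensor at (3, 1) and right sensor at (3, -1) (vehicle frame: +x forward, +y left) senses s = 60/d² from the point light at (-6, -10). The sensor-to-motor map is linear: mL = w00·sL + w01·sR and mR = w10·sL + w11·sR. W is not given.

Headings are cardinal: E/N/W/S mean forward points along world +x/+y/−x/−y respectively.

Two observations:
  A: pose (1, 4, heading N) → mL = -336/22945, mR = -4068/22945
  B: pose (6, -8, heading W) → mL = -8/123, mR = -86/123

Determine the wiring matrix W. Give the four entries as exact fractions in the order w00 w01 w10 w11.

-1 1 -1/2 -1/2

obs A: pose=(1,4,N) → sL=12/65, sR=60/353, mL=-336/22945, mR=-4068/22945
obs B: pose=(6,-8,W) → sL=30/41, sR=2/3, mL=-8/123, mR=-86/123
sensor matrix S = [[12/65, 60/353], [30/41, 2/3]]; det S = -1216/940745
solve [mL_A; mL_B] = S·[w00; w01] and [mR_A; mR_B] = S·[w10; w11]:
  w00 = -1, w01 = 1, w10 = -1/2, w11 = -1/2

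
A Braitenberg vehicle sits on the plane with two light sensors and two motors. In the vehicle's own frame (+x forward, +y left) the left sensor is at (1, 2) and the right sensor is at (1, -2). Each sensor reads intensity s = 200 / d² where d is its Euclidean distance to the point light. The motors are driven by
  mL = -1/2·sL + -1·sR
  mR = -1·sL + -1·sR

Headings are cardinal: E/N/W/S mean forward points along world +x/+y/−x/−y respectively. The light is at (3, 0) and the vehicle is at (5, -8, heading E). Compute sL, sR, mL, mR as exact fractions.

40/9 200/109 -3980/981 -6160/981

left sensor world pos  = (6, -6); dL² = 45
right sensor world pos = (6, -10); dR² = 109
sL = 200/45 = 40/9
sR = 200/109 = 200/109
mL = -1/2·sL + -1·sR = -3980/981
mR = -1·sL + -1·sR = -6160/981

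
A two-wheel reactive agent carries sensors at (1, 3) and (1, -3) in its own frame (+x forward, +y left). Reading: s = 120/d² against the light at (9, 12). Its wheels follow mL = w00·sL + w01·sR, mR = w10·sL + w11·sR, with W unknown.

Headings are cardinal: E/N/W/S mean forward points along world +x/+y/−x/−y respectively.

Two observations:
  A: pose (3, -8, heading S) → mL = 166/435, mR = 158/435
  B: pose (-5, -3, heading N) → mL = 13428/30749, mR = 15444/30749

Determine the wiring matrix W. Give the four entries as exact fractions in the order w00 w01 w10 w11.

1 1/2 1/2 1

obs A: pose=(3,-8,S) → sL=4/15, sR=20/87, mL=166/435, mR=158/435
obs B: pose=(-5,-3,N) → sL=24/97, sR=120/317, mL=13428/30749, mR=15444/30749
sensor matrix S = [[4/15, 20/87], [24/97, 120/317]]; det S = 39296/891721
solve [mL_A; mL_B] = S·[w00; w01] and [mR_A; mR_B] = S·[w10; w11]:
  w00 = 1, w01 = 1/2, w10 = 1/2, w11 = 1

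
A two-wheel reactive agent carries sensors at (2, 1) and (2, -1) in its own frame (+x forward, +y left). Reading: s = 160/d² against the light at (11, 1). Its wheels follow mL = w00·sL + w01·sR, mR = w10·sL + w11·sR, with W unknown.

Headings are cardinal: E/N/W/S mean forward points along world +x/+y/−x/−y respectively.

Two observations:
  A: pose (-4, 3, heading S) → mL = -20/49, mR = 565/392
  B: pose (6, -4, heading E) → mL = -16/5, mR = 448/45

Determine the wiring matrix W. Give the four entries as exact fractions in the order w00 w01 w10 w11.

-1/2 0 1 1

obs A: pose=(-4,3,S) → sL=40/49, sR=5/8, mL=-20/49, mR=565/392
obs B: pose=(6,-4,E) → sL=32/5, sR=32/9, mL=-16/5, mR=448/45
sensor matrix S = [[40/49, 5/8], [32/5, 32/9]]; det S = -484/441
solve [mL_A; mL_B] = S·[w00; w01] and [mR_A; mR_B] = S·[w10; w11]:
  w00 = -1/2, w01 = 0, w10 = 1, w11 = 1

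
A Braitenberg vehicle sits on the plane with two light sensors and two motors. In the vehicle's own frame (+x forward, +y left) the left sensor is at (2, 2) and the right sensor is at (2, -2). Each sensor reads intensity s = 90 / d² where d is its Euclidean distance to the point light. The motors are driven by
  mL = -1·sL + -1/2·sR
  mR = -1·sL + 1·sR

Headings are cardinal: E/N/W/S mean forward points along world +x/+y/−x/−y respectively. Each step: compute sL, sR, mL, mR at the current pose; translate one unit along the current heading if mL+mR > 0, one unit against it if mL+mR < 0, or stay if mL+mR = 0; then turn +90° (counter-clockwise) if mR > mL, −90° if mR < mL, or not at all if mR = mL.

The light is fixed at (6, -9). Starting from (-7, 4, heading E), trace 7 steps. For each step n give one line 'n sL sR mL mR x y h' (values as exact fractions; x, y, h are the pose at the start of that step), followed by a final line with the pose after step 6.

n=0: pose=(-7,4,E); sL=45/173, sR=45/121; mL=-18675/41866, mR=2340/20933; mL+mR=-13995/41866 → advance -1; mR−mL=135/242 → turn +1·90°
n=1: pose=(-8,4,N); sL=90/481, sR=10/41; mL=-6095/19721, mR=1120/19721; mL+mR=-4975/19721 → advance -1; mR−mL=15/41 → turn +1·90°
n=2: pose=(-8,3,W); sL=45/178, sR=45/226; mL=-14175/40228, mR=-540/10057; mL+mR=-16335/40228 → advance -1; mR−mL=135/452 → turn +1·90°
n=3: pose=(-7,3,S); sL=90/221, sR=18/65; mL=-603/1105, mR=-144/1105; mL+mR=-747/1105 → advance -1; mR−mL=27/65 → turn +1·90°
n=4: pose=(-7,4,E); sL=45/173, sR=45/121; mL=-18675/41866, mR=2340/20933; mL+mR=-13995/41866 → advance -1; mR−mL=135/242 → turn +1·90°
n=5: pose=(-8,4,N); sL=90/481, sR=10/41; mL=-6095/19721, mR=1120/19721; mL+mR=-4975/19721 → advance -1; mR−mL=15/41 → turn +1·90°
n=6: pose=(-8,3,W); sL=45/178, sR=45/226; mL=-14175/40228, mR=-540/10057; mL+mR=-16335/40228 → advance -1; mR−mL=135/452 → turn +1·90°

0 45/173 45/121 -18675/41866 2340/20933 -7 4 E
1 90/481 10/41 -6095/19721 1120/19721 -8 4 N
2 45/178 45/226 -14175/40228 -540/10057 -8 3 W
3 90/221 18/65 -603/1105 -144/1105 -7 3 S
4 45/173 45/121 -18675/41866 2340/20933 -7 4 E
5 90/481 10/41 -6095/19721 1120/19721 -8 4 N
6 45/178 45/226 -14175/40228 -540/10057 -8 3 W
final -7 3 S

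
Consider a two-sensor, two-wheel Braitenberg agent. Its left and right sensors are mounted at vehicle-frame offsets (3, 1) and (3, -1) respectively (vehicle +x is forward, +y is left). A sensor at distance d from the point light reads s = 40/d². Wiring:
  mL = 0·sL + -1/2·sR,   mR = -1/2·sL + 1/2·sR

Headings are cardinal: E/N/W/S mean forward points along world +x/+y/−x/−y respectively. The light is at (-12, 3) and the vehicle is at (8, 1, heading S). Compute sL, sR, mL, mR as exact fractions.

20/233 20/193 -10/193 400/44969

left sensor world pos  = (9, -2); dL² = 466
right sensor world pos = (7, -2); dR² = 386
sL = 40/466 = 20/233
sR = 40/386 = 20/193
mL = 0·sL + -1/2·sR = -10/193
mR = -1/2·sL + 1/2·sR = 400/44969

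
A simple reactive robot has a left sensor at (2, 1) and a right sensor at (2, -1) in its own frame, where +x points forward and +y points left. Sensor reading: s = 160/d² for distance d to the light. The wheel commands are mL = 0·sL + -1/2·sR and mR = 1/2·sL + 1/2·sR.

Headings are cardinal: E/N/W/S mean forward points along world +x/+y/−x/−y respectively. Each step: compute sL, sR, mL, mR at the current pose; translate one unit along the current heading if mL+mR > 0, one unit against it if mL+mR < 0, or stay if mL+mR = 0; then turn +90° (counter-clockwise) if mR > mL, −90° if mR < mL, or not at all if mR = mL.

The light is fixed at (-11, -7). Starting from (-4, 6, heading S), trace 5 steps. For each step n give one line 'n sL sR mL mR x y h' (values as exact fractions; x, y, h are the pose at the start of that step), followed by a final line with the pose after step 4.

0 32/37 160/157 -80/157 5472/5809 -4 6 S
1 16/25 80/101 -40/101 1808/2525 -4 5 E
2 32/49 160/277 -80/277 8352/13573 -3 5 N
3 8/9 20/29 -10/29 206/261 -3 6 W
4 32/37 160/157 -80/157 5472/5809 -4 6 S
final -4 5 E

n=0: pose=(-4,6,S); sL=32/37, sR=160/157; mL=-80/157, mR=5472/5809; mL+mR=16/37 → advance +1; mR−mL=8432/5809 → turn +1·90°
n=1: pose=(-4,5,E); sL=16/25, sR=80/101; mL=-40/101, mR=1808/2525; mL+mR=8/25 → advance +1; mR−mL=2808/2525 → turn +1·90°
n=2: pose=(-3,5,N); sL=32/49, sR=160/277; mL=-80/277, mR=8352/13573; mL+mR=16/49 → advance +1; mR−mL=12272/13573 → turn +1·90°
n=3: pose=(-3,6,W); sL=8/9, sR=20/29; mL=-10/29, mR=206/261; mL+mR=4/9 → advance +1; mR−mL=296/261 → turn +1·90°
n=4: pose=(-4,6,S); sL=32/37, sR=160/157; mL=-80/157, mR=5472/5809; mL+mR=16/37 → advance +1; mR−mL=8432/5809 → turn +1·90°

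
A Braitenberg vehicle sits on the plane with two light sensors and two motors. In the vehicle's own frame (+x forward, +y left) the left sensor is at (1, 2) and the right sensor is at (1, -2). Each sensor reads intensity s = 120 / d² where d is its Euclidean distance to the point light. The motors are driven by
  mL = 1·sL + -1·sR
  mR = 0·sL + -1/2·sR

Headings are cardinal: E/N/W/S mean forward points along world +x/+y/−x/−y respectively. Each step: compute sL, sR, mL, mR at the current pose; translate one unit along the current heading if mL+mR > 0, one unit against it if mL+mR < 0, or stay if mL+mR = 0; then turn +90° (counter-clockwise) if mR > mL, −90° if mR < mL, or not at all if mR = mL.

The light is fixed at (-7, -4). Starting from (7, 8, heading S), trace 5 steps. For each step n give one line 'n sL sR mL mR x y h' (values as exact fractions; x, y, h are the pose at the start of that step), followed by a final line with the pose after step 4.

0 120/377 24/53 -2688/19981 -12/53 7 8 S
1 12/29 60/197 624/5713 -30/197 7 9 W
2 24/73 24/97 576/7081 -12/97 8 9 N
3 30/113 30/89 -720/10057 -15/89 8 8 E
4 120/377 24/53 -2688/19981 -12/53 7 8 S
final 7 9 W

n=0: pose=(7,8,S); sL=120/377, sR=24/53; mL=-2688/19981, mR=-12/53; mL+mR=-7212/19981 → advance -1; mR−mL=-1836/19981 → turn -1·90°
n=1: pose=(7,9,W); sL=12/29, sR=60/197; mL=624/5713, mR=-30/197; mL+mR=-246/5713 → advance -1; mR−mL=-1494/5713 → turn -1·90°
n=2: pose=(8,9,N); sL=24/73, sR=24/97; mL=576/7081, mR=-12/97; mL+mR=-300/7081 → advance -1; mR−mL=-1452/7081 → turn -1·90°
n=3: pose=(8,8,E); sL=30/113, sR=30/89; mL=-720/10057, mR=-15/89; mL+mR=-2415/10057 → advance -1; mR−mL=-975/10057 → turn -1·90°
n=4: pose=(7,8,S); sL=120/377, sR=24/53; mL=-2688/19981, mR=-12/53; mL+mR=-7212/19981 → advance -1; mR−mL=-1836/19981 → turn -1·90°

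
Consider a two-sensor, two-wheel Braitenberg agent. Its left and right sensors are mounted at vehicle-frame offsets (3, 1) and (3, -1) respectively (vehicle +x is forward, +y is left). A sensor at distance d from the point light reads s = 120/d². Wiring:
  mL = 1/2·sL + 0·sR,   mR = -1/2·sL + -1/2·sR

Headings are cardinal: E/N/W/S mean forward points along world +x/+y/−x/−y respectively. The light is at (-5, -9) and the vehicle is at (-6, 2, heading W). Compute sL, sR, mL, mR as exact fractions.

30/29 3/4 15/29 -207/232

left sensor world pos  = (-9, 1); dL² = 116
right sensor world pos = (-9, 3); dR² = 160
sL = 120/116 = 30/29
sR = 120/160 = 3/4
mL = 1/2·sL + 0·sR = 15/29
mR = -1/2·sL + -1/2·sR = -207/232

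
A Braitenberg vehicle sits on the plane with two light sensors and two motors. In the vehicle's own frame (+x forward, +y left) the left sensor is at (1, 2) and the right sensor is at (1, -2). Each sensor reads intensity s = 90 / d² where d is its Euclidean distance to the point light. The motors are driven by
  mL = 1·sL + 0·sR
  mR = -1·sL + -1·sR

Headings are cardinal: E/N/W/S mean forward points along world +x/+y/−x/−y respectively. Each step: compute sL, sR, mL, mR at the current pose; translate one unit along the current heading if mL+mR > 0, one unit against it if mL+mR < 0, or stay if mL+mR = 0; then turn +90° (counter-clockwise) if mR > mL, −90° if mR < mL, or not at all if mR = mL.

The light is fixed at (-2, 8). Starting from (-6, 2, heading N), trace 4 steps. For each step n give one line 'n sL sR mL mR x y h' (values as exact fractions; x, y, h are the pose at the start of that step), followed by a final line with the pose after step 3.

0 90/61 90/29 90/61 -8100/1769 -6 2 N
1 45/17 1 45/17 -62/17 -6 1 E
2 90/73 90/113 90/73 -16740/8249 -7 1 S
3 9/10 45/26 9/10 -171/65 -7 2 W
final -6 2 N

n=0: pose=(-6,2,N); sL=90/61, sR=90/29; mL=90/61, mR=-8100/1769; mL+mR=-90/29 → advance -1; mR−mL=-10710/1769 → turn -1·90°
n=1: pose=(-6,1,E); sL=45/17, sR=1; mL=45/17, mR=-62/17; mL+mR=-1 → advance -1; mR−mL=-107/17 → turn -1·90°
n=2: pose=(-7,1,S); sL=90/73, sR=90/113; mL=90/73, mR=-16740/8249; mL+mR=-90/113 → advance -1; mR−mL=-26910/8249 → turn -1·90°
n=3: pose=(-7,2,W); sL=9/10, sR=45/26; mL=9/10, mR=-171/65; mL+mR=-45/26 → advance -1; mR−mL=-459/130 → turn -1·90°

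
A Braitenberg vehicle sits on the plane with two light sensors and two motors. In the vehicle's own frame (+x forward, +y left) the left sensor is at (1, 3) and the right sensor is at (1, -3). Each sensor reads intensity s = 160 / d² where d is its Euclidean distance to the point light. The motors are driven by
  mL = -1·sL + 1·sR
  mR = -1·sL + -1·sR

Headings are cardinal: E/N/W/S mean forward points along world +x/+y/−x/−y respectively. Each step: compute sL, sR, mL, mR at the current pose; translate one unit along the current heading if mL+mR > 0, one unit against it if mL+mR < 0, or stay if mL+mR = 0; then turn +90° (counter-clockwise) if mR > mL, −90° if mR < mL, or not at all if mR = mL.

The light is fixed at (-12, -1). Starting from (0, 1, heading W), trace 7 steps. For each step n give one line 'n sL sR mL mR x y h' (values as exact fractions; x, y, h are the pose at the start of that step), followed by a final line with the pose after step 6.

n=0: pose=(0,1,W); sL=80/61, sR=80/73; mL=-960/4453, mR=-10720/4453; mL+mR=-160/61 → advance -1; mR−mL=-160/73 → turn -1·90°
n=1: pose=(1,1,N); sL=160/109, sR=32/53; mL=-4992/5777, mR=-11968/5777; mL+mR=-320/109 → advance -1; mR−mL=-64/53 → turn -1·90°
n=2: pose=(1,0,E); sL=40/53, sR=4/5; mL=12/265, mR=-412/265; mL+mR=-80/53 → advance -1; mR−mL=-8/5 → turn -1·90°
n=3: pose=(0,0,S); sL=32/45, sR=160/81; mL=512/405, mR=-1088/405; mL+mR=-64/45 → advance -1; mR−mL=-320/81 → turn -1·90°
n=4: pose=(0,1,W); sL=80/61, sR=80/73; mL=-960/4453, mR=-10720/4453; mL+mR=-160/61 → advance -1; mR−mL=-160/73 → turn -1·90°
n=5: pose=(1,1,N); sL=160/109, sR=32/53; mL=-4992/5777, mR=-11968/5777; mL+mR=-320/109 → advance -1; mR−mL=-64/53 → turn -1·90°
n=6: pose=(1,0,E); sL=40/53, sR=4/5; mL=12/265, mR=-412/265; mL+mR=-80/53 → advance -1; mR−mL=-8/5 → turn -1·90°

0 80/61 80/73 -960/4453 -10720/4453 0 1 W
1 160/109 32/53 -4992/5777 -11968/5777 1 1 N
2 40/53 4/5 12/265 -412/265 1 0 E
3 32/45 160/81 512/405 -1088/405 0 0 S
4 80/61 80/73 -960/4453 -10720/4453 0 1 W
5 160/109 32/53 -4992/5777 -11968/5777 1 1 N
6 40/53 4/5 12/265 -412/265 1 0 E
final 0 0 S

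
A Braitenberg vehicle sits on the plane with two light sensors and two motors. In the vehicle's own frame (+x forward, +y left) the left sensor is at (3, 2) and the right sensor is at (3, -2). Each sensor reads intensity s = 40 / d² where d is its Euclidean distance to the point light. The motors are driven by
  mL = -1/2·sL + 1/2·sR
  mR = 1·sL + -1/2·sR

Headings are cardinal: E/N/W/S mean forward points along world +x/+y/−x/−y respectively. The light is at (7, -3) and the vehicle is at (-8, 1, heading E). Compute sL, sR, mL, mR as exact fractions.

left sensor world pos  = (-5, 3); dL² = 180
right sensor world pos = (-5, -1); dR² = 148
sL = 40/180 = 2/9
sR = 40/148 = 10/37
mL = -1/2·sL + 1/2·sR = 8/333
mR = 1·sL + -1/2·sR = 29/333

2/9 10/37 8/333 29/333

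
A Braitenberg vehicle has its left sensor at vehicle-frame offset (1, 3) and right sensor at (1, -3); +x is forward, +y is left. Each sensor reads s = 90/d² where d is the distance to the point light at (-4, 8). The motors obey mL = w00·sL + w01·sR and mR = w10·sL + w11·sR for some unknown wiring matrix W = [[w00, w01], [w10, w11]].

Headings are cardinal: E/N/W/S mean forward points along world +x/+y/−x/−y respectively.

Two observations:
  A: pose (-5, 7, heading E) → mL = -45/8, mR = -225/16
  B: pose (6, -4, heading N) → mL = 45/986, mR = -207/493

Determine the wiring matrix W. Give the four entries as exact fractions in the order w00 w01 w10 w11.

obs A: pose=(-5,7,E) → sL=45/2, sR=45/8, mL=-45/8, mR=-225/16
obs B: pose=(6,-4,N) → sL=9/17, sR=9/29, mL=45/986, mR=-207/493
sensor matrix S = [[45/2, 45/8], [9/17, 9/29]]; det S = 15795/3944
solve [mL_A; mL_B] = S·[w00; w01] and [mR_A; mR_B] = S·[w10; w11]:
  w00 = -1/2, w01 = 1, w10 = -1/2, w11 = -1/2

-1/2 1 -1/2 -1/2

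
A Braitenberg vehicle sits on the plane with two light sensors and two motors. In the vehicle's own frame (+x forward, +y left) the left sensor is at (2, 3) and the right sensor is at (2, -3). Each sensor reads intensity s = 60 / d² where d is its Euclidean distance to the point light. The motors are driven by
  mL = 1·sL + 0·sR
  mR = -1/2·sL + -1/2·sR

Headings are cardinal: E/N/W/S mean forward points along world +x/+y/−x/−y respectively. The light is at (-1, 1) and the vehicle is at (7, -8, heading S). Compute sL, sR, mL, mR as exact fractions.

left sensor world pos  = (10, -10); dL² = 242
right sensor world pos = (4, -10); dR² = 146
sL = 60/242 = 30/121
sR = 60/146 = 30/73
mL = 1·sL + 0·sR = 30/121
mR = -1/2·sL + -1/2·sR = -2910/8833

30/121 30/73 30/121 -2910/8833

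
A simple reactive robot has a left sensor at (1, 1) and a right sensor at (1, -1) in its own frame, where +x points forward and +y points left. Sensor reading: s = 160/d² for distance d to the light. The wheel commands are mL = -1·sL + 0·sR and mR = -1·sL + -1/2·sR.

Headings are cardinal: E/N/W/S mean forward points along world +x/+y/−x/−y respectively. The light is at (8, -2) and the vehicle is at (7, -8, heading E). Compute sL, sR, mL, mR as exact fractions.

left sensor world pos  = (8, -7); dL² = 25
right sensor world pos = (8, -9); dR² = 49
sL = 160/25 = 32/5
sR = 160/49 = 160/49
mL = -1·sL + 0·sR = -32/5
mR = -1·sL + -1/2·sR = -1968/245

32/5 160/49 -32/5 -1968/245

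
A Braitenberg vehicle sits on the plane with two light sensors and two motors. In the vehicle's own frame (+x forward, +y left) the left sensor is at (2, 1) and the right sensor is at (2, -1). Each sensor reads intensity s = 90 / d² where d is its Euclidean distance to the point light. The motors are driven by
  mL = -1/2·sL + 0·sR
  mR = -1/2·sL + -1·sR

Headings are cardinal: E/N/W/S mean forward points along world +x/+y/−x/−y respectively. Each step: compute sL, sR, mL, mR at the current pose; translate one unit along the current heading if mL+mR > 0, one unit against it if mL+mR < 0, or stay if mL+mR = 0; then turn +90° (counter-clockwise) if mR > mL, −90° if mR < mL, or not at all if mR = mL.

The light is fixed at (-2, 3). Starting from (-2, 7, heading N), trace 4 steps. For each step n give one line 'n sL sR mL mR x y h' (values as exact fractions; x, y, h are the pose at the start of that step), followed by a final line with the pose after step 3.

n=0: pose=(-2,7,N); sL=90/37, sR=90/37; mL=-45/37, mR=-135/37; mL+mR=-180/37 → advance -1; mR−mL=-90/37 → turn -1·90°
n=1: pose=(-2,6,E); sL=9/2, sR=45/4; mL=-9/4, mR=-27/2; mL+mR=-63/4 → advance -1; mR−mL=-45/4 → turn -1·90°
n=2: pose=(-3,6,S); sL=90, sR=18; mL=-45, mR=-63; mL+mR=-108 → advance -1; mR−mL=-18 → turn -1·90°
n=3: pose=(-3,7,W); sL=5, sR=45/17; mL=-5/2, mR=-175/34; mL+mR=-130/17 → advance -1; mR−mL=-45/17 → turn -1·90°

0 90/37 90/37 -45/37 -135/37 -2 7 N
1 9/2 45/4 -9/4 -27/2 -2 6 E
2 90 18 -45 -63 -3 6 S
3 5 45/17 -5/2 -175/34 -3 7 W
final -2 7 N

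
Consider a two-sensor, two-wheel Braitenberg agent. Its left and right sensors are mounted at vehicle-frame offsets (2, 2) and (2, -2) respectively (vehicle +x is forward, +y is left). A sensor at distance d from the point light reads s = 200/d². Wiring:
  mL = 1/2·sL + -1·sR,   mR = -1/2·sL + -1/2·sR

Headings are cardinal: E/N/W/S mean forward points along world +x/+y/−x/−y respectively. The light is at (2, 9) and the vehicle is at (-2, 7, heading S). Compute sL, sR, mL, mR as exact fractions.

10 50/13 15/13 -90/13

left sensor world pos  = (0, 5); dL² = 20
right sensor world pos = (-4, 5); dR² = 52
sL = 200/20 = 10
sR = 200/52 = 50/13
mL = 1/2·sL + -1·sR = 15/13
mR = -1/2·sL + -1/2·sR = -90/13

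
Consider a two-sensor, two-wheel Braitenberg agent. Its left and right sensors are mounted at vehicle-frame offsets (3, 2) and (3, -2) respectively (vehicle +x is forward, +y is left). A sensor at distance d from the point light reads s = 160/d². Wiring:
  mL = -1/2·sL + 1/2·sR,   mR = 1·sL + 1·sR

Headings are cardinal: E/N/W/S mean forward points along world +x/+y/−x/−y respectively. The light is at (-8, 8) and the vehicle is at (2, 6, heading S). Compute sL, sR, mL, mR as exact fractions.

160/169 160/89 6400/15041 41280/15041

left sensor world pos  = (4, 3); dL² = 169
right sensor world pos = (0, 3); dR² = 89
sL = 160/169 = 160/169
sR = 160/89 = 160/89
mL = -1/2·sL + 1/2·sR = 6400/15041
mR = 1·sL + 1·sR = 41280/15041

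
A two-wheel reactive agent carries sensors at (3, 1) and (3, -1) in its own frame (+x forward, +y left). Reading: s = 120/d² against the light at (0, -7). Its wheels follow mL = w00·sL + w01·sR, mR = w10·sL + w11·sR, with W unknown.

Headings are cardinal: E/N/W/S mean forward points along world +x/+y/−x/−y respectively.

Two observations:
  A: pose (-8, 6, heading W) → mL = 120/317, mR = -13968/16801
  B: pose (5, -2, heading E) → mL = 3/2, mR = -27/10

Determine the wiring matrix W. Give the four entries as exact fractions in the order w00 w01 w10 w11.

0 1 -1 -1

obs A: pose=(-8,6,W) → sL=24/53, sR=120/317, mL=120/317, mR=-13968/16801
obs B: pose=(5,-2,E) → sL=6/5, sR=3/2, mL=3/2, mR=-27/10
sensor matrix S = [[24/53, 120/317], [6/5, 3/2]]; det S = 3780/16801
solve [mL_A; mL_B] = S·[w00; w01] and [mR_A; mR_B] = S·[w10; w11]:
  w00 = 0, w01 = 1, w10 = -1, w11 = -1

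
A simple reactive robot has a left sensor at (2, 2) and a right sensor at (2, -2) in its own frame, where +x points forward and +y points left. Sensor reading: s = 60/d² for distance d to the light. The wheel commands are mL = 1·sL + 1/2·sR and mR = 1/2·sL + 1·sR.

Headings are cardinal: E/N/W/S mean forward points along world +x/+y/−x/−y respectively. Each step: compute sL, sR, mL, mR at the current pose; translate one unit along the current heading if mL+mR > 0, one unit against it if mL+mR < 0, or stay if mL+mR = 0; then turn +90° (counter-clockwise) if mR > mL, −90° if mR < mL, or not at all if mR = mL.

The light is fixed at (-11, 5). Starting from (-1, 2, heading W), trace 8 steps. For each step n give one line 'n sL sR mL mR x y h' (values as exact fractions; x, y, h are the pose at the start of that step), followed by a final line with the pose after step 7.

0 60/89 12/13 1314/1157 1458/1157 -1 2 W
1 30/73 30/37 2205/2701 2745/2701 -2 2 S
2 12/25 60/157 2634/3925 2442/3925 -2 1 E
3 1/3 3/5 19/30 23/30 -1 1 S
4 20/51 60/193 5390/9843 4990/9843 -1 0 E
5 30/109 6/13 717/1417 849/1417 0 0 S
6 12/37 60/233 3906/8621 3618/8621 0 -1 E
7 3/13 15/41 441/1066 513/1066 1 -1 S
final 1 -2 E

n=0: pose=(-1,2,W); sL=60/89, sR=12/13; mL=1314/1157, mR=1458/1157; mL+mR=2772/1157 → advance +1; mR−mL=144/1157 → turn +1·90°
n=1: pose=(-2,2,S); sL=30/73, sR=30/37; mL=2205/2701, mR=2745/2701; mL+mR=4950/2701 → advance +1; mR−mL=540/2701 → turn +1·90°
n=2: pose=(-2,1,E); sL=12/25, sR=60/157; mL=2634/3925, mR=2442/3925; mL+mR=5076/3925 → advance +1; mR−mL=-192/3925 → turn -1·90°
n=3: pose=(-1,1,S); sL=1/3, sR=3/5; mL=19/30, mR=23/30; mL+mR=7/5 → advance +1; mR−mL=2/15 → turn +1·90°
n=4: pose=(-1,0,E); sL=20/51, sR=60/193; mL=5390/9843, mR=4990/9843; mL+mR=3460/3281 → advance +1; mR−mL=-400/9843 → turn -1·90°
n=5: pose=(0,0,S); sL=30/109, sR=6/13; mL=717/1417, mR=849/1417; mL+mR=1566/1417 → advance +1; mR−mL=132/1417 → turn +1·90°
n=6: pose=(0,-1,E); sL=12/37, sR=60/233; mL=3906/8621, mR=3618/8621; mL+mR=7524/8621 → advance +1; mR−mL=-288/8621 → turn -1·90°
n=7: pose=(1,-1,S); sL=3/13, sR=15/41; mL=441/1066, mR=513/1066; mL+mR=477/533 → advance +1; mR−mL=36/533 → turn +1·90°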